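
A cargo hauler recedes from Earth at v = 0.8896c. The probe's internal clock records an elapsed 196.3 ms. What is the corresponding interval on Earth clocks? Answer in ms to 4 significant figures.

Δt ≈ 429.8 ms

γ = 1/√(1 − 0.8896²) = 2.18943
Time dilation: Δt = γτ₀ = 2.18943 × 196.3 ms = 429.8 ms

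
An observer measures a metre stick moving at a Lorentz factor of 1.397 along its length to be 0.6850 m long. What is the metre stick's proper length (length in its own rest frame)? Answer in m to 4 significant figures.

γ = 1.397 (given)
L₀ = γL = 1.397 × 0.6850 = 0.9569 m

L₀ ≈ 0.9569 m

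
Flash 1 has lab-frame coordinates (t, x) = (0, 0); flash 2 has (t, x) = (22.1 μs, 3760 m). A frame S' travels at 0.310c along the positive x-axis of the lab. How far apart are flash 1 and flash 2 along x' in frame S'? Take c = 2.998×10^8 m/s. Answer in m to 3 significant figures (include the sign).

γ = 1/√(1 − 0.310²) = 1.0518
Δx' = γ(Δx − vΔt) = 1.0518 × (3760 m − 0.310×(2.998×10^8 m/s)×22.1×10^-6 s)
= 1.0518 × (1706.1 m) = 1790 m

Δx' ≈ 1790 m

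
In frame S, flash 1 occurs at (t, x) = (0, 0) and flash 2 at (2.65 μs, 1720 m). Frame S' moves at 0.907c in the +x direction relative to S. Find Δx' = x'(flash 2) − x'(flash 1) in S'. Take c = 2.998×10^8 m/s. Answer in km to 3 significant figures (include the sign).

γ = 1/√(1 − 0.907²) = 2.3746
Δx' = γ(Δx − vΔt) = 2.3746 × (1720 m − 0.907×(2.998×10^8 m/s)×2.65×10^-6 s)
= 2.3746 × (999.42 m) = 2.37 km

Δx' ≈ 2.37 km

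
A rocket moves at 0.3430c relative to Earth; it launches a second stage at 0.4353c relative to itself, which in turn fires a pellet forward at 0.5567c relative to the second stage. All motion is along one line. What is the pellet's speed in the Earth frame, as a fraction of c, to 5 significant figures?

u ≈ 0.89608c

Compose boost 2: (0.4353 + 0.3430)/(1 + 0.4353×0.3430) = 0.77830/1.149308 = 0.6771902
Compose boost 3: (0.5567 + 0.6771902)/(1 + 0.5567×0.6771902) = 1.233890/1.376992 = 0.89608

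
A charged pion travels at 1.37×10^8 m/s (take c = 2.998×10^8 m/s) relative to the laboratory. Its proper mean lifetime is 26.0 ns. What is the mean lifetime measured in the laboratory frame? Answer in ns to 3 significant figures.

β = v/c = 1.37×10^8 / 2.998×10^8 = 0.45697
γ = 1/√(1 − 0.45697²) = 1.1243
Time dilation: Δt = γτ₀ = 1.1243 × 26.0 ns = 29.2 ns

Δt ≈ 29.2 ns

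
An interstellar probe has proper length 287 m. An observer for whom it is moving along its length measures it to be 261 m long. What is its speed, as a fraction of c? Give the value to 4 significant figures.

γ = L₀/L = 287/261 = 1.09962
β = √(1 − 1/γ²) = 0.4159

β ≈ 0.4159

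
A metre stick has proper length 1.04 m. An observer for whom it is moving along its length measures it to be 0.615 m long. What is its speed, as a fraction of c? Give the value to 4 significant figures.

γ = L₀/L = 1.04/0.615 = 1.69106
β = √(1 − 1/γ²) = 0.8064

β ≈ 0.8064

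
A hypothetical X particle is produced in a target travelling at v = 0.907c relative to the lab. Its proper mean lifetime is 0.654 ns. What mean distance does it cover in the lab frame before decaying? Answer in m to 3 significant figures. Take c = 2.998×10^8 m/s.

d ≈ 0.422 m

γ = 1/√(1 − 0.907²) = 2.3746
Dilated lifetime: Δt = γτ₀ = 2.3746 × 0.654 ns = 1.5530 ns
d = vΔt = 0.907c × 1.5530 ns = 2.7192×10^8 m/s × 1.5530×10^-9 s = 0.422 m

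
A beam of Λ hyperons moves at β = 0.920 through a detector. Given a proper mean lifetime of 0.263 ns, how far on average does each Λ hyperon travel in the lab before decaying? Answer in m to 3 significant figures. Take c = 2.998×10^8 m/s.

γ = 1/√(1 − 0.920²) = 2.5516
Dilated lifetime: Δt = γτ₀ = 2.5516 × 0.263 ns = 0.67106 ns
d = vΔt = 0.920c × 0.67106 ns = 2.7582×10^8 m/s × 6.7106×10^-10 s = 0.185 m

d ≈ 0.185 m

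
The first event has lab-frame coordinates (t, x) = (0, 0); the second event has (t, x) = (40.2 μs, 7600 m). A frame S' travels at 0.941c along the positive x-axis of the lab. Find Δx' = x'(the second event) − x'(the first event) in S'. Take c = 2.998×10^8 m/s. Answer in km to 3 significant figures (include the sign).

γ = 1/√(1 − 0.941²) = 2.9550
Δx' = γ(Δx − vΔt) = 2.9550 × (7600 m − 0.941×(2.998×10^8 m/s)×40.2×10^-6 s)
= 2.9550 × (-3740.9 m) = -11.1 km

Δx' ≈ -11.1 km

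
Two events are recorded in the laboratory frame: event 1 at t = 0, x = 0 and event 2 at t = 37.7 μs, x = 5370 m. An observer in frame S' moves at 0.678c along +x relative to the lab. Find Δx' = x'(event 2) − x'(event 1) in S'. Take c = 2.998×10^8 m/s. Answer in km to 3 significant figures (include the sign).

γ = 1/√(1 − 0.678²) = 1.3604
Δx' = γ(Δx − vΔt) = 1.3604 × (5370 m − 0.678×(2.998×10^8 m/s)×37.7×10^-6 s)
= 1.3604 × (-2293.1 m) = -3.12 km

Δx' ≈ -3.12 km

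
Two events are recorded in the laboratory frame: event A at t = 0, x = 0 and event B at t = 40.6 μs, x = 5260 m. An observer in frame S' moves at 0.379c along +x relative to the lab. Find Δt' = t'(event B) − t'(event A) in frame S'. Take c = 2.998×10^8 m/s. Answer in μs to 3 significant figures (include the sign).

Δt' ≈ 36.7 μs

γ = 1/√(1 − 0.379²) = 1.0806
Δt' = γ(Δt − vΔx/c²) = 1.0806 × (40.6 μs − 0.379×5260 m / (2.998×10^8 m/s))
= 1.0806 × (33.950 μs) = 36.7 μs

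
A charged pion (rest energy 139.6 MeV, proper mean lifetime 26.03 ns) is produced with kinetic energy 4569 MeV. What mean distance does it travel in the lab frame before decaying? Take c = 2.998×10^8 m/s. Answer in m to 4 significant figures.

d ≈ 263.1 m

γ = 1 + K/(m₀c²) = 1 + 4569/139.6 = 33.7292
β = √(1 − 1/γ²) = 0.999560
Dilated lifetime: γτ₀ = 33.7292 × 26.03 ns = 877.972 ns
d = βc·γτ₀ = 0.999560 × (2.998×10^8 m/s) × 8.77972×10^-7 s = 263.1 m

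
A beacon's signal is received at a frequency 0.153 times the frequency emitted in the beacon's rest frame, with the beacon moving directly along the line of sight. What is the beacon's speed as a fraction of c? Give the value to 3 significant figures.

f_obs/f_src = √((1−β)/(1+β)) = 0.153  ⇒  (1−β)/(1+β) = 0.023409
β = |1 − D²|/(1 + D²) = |1 − 0.023409|/(1 + 0.023409) = 0.954

β ≈ 0.954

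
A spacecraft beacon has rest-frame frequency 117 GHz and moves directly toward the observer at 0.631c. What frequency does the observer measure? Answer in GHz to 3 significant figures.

f_obs ≈ 246 GHz

Relativistic Doppler: f_obs = f_src √((1+β)/(1−β))
= 117 × √(1.6310/0.36900) = 117 × 2.1024 = 246 GHz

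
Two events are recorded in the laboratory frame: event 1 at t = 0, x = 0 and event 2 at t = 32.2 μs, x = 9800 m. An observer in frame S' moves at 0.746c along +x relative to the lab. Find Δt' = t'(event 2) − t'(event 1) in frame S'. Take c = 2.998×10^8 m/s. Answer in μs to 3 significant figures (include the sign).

Δt' ≈ 11.7 μs

γ = 1/√(1 − 0.746²) = 1.5016
Δt' = γ(Δt − vΔx/c²) = 1.5016 × (32.2 μs − 0.746×9800 m / (2.998×10^8 m/s))
= 1.5016 × (7.8144 μs) = 11.7 μs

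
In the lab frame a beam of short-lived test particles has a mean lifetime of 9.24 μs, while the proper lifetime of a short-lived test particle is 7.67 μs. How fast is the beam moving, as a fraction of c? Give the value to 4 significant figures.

γ = Δt/τ₀ = 9.24/7.67 = 1.20469
β = √(1 − 1/γ²) = √(1 − 1/1.20469²) = 0.5576

β ≈ 0.5576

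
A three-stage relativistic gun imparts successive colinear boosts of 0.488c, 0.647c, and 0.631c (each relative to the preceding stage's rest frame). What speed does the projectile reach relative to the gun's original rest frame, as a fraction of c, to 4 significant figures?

Compose boost 2: (0.647 + 0.488)/(1 + 0.647×0.488) = 1.135/1.31574 = 0.862635
Compose boost 3: (0.631 + 0.862635)/(1 + 0.631×0.862635) = 1.49364/1.54432 = 0.9672

u ≈ 0.9672c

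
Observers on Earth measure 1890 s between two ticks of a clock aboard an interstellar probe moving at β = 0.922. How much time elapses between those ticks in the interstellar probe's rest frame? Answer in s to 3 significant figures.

τ₀ ≈ 732 s

γ = 1/√(1 − 0.922²) = 2.5827
Proper time: τ₀ = Δt/γ = 1890/2.5827 = 732 s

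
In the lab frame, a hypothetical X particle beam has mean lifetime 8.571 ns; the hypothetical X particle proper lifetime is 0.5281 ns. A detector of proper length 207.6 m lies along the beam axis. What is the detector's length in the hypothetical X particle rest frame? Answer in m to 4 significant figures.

L ≈ 12.79 m

Time dilation ⇒ γ = Δt/τ₀ = 8.571/0.5281 = 16.2299
Length contraction: L = L₀/γ = 207.6/16.2299 = 12.79 m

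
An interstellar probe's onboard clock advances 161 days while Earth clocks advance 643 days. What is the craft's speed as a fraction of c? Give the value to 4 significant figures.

β ≈ 0.9681

γ = Δt/τ₀ = 643/161 = 3.99379
β = √(1 − 1/γ²) = √(1 − 1/3.99379²) = 0.9681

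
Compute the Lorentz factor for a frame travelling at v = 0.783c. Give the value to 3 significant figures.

γ = 1/√(1 − β²) = 1/√(1 − 0.783²) = 1/√(0.38691) = 1.61

γ ≈ 1.61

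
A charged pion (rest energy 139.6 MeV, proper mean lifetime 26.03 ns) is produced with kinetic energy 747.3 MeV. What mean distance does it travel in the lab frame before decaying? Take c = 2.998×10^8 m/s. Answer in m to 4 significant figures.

d ≈ 48.96 m

γ = 1 + K/(m₀c²) = 1 + 747.3/139.6 = 6.35315
β = √(1 − 1/γ²) = 0.987535
Dilated lifetime: γτ₀ = 6.35315 × 26.03 ns = 165.373 ns
d = βc·γτ₀ = 0.987535 × (2.998×10^8 m/s) × 1.65373×10^-7 s = 48.96 m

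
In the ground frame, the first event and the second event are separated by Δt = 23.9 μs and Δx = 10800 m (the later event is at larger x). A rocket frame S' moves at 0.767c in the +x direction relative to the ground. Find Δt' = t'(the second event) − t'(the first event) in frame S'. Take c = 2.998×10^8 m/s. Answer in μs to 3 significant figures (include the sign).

γ = 1/√(1 − 0.767²) = 1.5585
Δt' = γ(Δt − vΔx/c²) = 1.5585 × (23.9 μs − 0.767×10800 m / (2.998×10^8 m/s))
= 1.5585 × (-3.7304 μs) = -5.81 μs

Δt' ≈ -5.81 μs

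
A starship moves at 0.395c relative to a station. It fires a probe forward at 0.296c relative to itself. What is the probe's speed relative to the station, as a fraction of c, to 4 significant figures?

u ≈ 0.6187c

Relativistic velocity addition: u = (u' + v)/(1 + u'v/c²)
= (0.296 + 0.395)/(1 + 0.296×0.395) = 0.6910/1.11692 = 0.6187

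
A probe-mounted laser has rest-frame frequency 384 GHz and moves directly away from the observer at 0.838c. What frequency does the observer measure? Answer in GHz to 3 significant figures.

f_obs ≈ 114 GHz

Relativistic Doppler: f_obs = f_src √((1−β)/(1+β))
= 384 × √(0.16200/1.8380) = 384 × 0.29688 = 114 GHz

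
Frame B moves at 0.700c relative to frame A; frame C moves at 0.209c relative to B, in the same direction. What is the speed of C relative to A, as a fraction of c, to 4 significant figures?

Compose boost 2: (0.209 + 0.700)/(1 + 0.209×0.700) = 0.9090/1.14630 = 0.7930

u ≈ 0.7930c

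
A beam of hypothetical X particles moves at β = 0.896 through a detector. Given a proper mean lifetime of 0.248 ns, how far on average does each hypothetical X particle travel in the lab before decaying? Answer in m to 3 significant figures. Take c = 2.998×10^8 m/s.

d ≈ 0.150 m

γ = 1/√(1 − 0.896²) = 2.2520
Dilated lifetime: Δt = γτ₀ = 2.2520 × 0.248 ns = 0.55849 ns
d = vΔt = 0.896c × 0.55849 ns = 2.6862×10^8 m/s × 5.5849×10^-10 s = 0.150 m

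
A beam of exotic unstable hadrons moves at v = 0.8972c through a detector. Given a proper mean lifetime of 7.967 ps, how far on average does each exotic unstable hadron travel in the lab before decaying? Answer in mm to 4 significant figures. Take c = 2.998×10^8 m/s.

d ≈ 4.852 mm

γ = 1/√(1 − 0.8972²) = 2.26437
Dilated lifetime: Δt = γτ₀ = 2.26437 × 7.967 ps = 18.0402 ps
d = vΔt = 0.8972c × 18.0402 ps = 2.68981×10^8 m/s × 1.80402×10^-11 s = 4.852 mm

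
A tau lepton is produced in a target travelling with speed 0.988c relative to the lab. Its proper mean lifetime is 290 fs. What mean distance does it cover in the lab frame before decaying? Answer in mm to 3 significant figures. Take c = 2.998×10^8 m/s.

γ = 1/√(1 − 0.988²) = 6.4744
Dilated lifetime: Δt = γτ₀ = 6.4744 × 290 fs = 1877.6 fs
d = vΔt = 0.988c × 1877.6 fs = 2.9620×10^8 m/s × 1.8776×10^-12 s = 0.556 mm

d ≈ 0.556 mm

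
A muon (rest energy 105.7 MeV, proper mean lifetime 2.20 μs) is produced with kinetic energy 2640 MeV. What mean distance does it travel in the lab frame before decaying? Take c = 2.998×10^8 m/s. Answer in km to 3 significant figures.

d ≈ 17.1 km

γ = 1 + K/(m₀c²) = 1 + 2640/105.7 = 25.976
β = √(1 − 1/γ²) = 0.99926
Dilated lifetime: γτ₀ = 25.976 × 2.20 μs = 57.148 μs
d = βc·γτ₀ = 0.99926 × (2.998×10^8 m/s) × 5.7148×10^-5 s = 17.1 km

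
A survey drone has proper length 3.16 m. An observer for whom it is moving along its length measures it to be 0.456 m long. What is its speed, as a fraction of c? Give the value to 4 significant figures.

γ = L₀/L = 3.16/0.456 = 6.92982
β = √(1 − 1/γ²) = 0.9895

β ≈ 0.9895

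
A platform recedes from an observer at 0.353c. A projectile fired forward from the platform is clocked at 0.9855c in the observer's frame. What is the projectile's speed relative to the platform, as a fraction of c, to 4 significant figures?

Inverse velocity addition: u' = (u − v)/(1 − uv/c²)
= (0.9855 − 0.353)/(1 − 0.9855×0.353) = 0.6325/0.652119 = 0.9699

u' ≈ 0.9699c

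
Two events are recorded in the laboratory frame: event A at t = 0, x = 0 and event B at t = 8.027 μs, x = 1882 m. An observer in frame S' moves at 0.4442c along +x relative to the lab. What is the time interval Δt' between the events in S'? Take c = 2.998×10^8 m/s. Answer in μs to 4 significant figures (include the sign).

Δt' ≈ 5.847 μs

γ = 1/√(1 − 0.4442²) = 1.11616
Δt' = γ(Δt − vΔx/c²) = 1.11616 × (8.027 μs − 0.4442×1882 m / (2.998×10^8 m/s))
= 1.11616 × (5.23853 μs) = 5.847 μs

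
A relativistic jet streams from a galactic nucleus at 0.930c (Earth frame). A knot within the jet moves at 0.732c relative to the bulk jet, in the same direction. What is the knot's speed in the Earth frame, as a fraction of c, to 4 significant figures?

u ≈ 0.9888c

Relativistic velocity addition: u = (u' + v)/(1 + u'v/c²)
= (0.732 + 0.930)/(1 + 0.732×0.930) = 1.662/1.68076 = 0.9888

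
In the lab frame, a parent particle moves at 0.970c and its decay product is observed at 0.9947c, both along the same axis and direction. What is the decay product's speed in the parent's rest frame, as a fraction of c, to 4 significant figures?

u' ≈ 0.7029c

Inverse velocity addition: u' = (u − v)/(1 − uv/c²)
= (0.9947 − 0.970)/(1 − 0.9947×0.970) = 0.02470/0.0351410 = 0.7029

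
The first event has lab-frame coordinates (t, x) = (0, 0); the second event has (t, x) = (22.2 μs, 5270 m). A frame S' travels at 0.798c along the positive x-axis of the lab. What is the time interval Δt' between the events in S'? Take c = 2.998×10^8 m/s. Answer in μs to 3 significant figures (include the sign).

Δt' ≈ 13.6 μs

γ = 1/√(1 − 0.798²) = 1.6593
Δt' = γ(Δt − vΔx/c²) = 1.6593 × (22.2 μs − 0.798×5270 m / (2.998×10^8 m/s))
= 1.6593 × (8.1724 μs) = 13.6 μs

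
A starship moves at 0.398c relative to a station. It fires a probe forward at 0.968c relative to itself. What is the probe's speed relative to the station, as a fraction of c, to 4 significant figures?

u ≈ 0.9861c

Relativistic velocity addition: u = (u' + v)/(1 + u'v/c²)
= (0.968 + 0.398)/(1 + 0.968×0.398) = 1.366/1.38526 = 0.9861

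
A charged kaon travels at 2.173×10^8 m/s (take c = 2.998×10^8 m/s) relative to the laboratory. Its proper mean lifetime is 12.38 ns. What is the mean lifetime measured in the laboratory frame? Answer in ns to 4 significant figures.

Δt ≈ 17.97 ns

β = v/c = 2.173×10^8 / 2.998×10^8 = 0.724817
γ = 1/√(1 − 0.724817²) = 1.45150
Time dilation: Δt = γτ₀ = 1.45150 × 12.38 ns = 17.97 ns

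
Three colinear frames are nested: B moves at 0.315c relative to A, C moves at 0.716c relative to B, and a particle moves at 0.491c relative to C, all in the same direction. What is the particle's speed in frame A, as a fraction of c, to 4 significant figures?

Compose boost 2: (0.716 + 0.315)/(1 + 0.716×0.315) = 1.031/1.22554 = 0.841262
Compose boost 3: (0.491 + 0.841262)/(1 + 0.491×0.841262) = 1.33226/1.41306 = 0.9428

u ≈ 0.9428c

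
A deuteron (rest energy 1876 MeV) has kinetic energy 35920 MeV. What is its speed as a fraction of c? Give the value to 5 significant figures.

β ≈ 0.99877

γ = 1 + K/(m₀c²) = 1 + 35920/1876 = 20.14712
β = √(1 − 1/γ²) = 0.99877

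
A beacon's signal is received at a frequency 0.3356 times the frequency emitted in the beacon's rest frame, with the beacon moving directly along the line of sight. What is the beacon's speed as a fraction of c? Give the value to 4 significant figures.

f_obs/f_src = √((1−β)/(1+β)) = 0.3356  ⇒  (1−β)/(1+β) = 0.112627
β = |1 − D²|/(1 + D²) = |1 − 0.112627|/(1 + 0.112627) = 0.7975

β ≈ 0.7975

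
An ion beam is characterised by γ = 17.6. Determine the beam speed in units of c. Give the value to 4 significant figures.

β = √(1 − 1/γ²) = √(1 − 1/17.6²) = √(0.996772) = 0.9984

β ≈ 0.9984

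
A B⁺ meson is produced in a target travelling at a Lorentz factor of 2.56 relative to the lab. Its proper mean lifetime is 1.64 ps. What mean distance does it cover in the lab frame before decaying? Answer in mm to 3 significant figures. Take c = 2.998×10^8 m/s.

d ≈ 1.16 mm

β = √(1 − 1/γ²) = √(1 − 1/2.56²) = 0.92055
Dilated lifetime: Δt = γτ₀ = 2.56 × 1.64 ps = 4.1984 ps
d = vΔt = 0.92055c × 4.1984 ps = 2.7598×10^8 m/s × 4.1984×10^-12 s = 1.16 mm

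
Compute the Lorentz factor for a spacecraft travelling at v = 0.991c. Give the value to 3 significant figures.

γ ≈ 7.47

γ = 1/√(1 − β²) = 1/√(1 − 0.991²) = 1/√(0.017919) = 7.47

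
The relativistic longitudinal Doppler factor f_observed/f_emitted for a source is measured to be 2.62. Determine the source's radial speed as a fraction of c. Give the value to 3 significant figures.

β ≈ 0.746

f_obs/f_src = √((1+β)/(1−β)) = 2.62  ⇒  (1+β)/(1−β) = 6.8644
β = |1 − D²|/(1 + D²) = |1 − 6.8644|/(1 + 6.8644) = 0.746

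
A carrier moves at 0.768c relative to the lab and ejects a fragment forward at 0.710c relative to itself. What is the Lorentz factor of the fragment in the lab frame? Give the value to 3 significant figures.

u_lab = (0.710 + 0.768)/(1 + 0.710×0.768) = 1.478/1.54528 = 0.956461
γ = 1/√(1 − 0.956461²) = 3.43

γ ≈ 3.43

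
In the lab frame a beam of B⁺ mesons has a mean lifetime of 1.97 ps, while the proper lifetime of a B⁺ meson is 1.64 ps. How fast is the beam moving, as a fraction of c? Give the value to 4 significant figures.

γ = Δt/τ₀ = 1.97/1.64 = 1.20122
β = √(1 − 1/γ²) = √(1 − 1/1.20122²) = 0.5540

β ≈ 0.5540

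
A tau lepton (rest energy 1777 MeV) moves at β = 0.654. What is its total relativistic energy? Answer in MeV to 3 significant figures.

γ = 1/√(1 − 0.654²) = 1.3219
E = γm₀c² = 1.3219 × 1777 MeV = 2350 MeV

E ≈ 2350 MeV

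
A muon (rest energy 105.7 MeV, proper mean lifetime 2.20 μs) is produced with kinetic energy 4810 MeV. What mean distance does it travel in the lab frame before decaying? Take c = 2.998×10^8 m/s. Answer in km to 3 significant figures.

γ = 1 + K/(m₀c²) = 1 + 4810/105.7 = 46.506
β = √(1 − 1/γ²) = 0.99977
Dilated lifetime: γτ₀ = 46.506 × 2.20 μs = 102.31 μs
d = βc·γτ₀ = 0.99977 × (2.998×10^8 m/s) × 0.00010231 s = 30.7 km

d ≈ 30.7 km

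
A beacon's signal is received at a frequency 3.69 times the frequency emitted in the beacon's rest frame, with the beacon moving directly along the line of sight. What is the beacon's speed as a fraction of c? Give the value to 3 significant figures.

f_obs/f_src = √((1+β)/(1−β)) = 3.69  ⇒  (1+β)/(1−β) = 13.616
β = |1 − D²|/(1 + D²) = |1 − 13.616|/(1 + 13.616) = 0.863

β ≈ 0.863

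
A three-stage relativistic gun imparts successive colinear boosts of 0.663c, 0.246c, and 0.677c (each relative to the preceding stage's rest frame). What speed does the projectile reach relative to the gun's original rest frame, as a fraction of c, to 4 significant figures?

Compose boost 2: (0.246 + 0.663)/(1 + 0.246×0.663) = 0.9090/1.16310 = 0.781533
Compose boost 3: (0.677 + 0.781533)/(1 + 0.677×0.781533) = 1.45853/1.52910 = 0.9539

u ≈ 0.9539c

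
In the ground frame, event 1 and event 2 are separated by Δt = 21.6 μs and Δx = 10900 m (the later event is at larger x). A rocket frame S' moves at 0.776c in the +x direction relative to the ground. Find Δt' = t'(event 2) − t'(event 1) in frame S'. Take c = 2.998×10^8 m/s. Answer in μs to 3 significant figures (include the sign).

γ = 1/√(1 − 0.776²) = 1.5855
Δt' = γ(Δt − vΔx/c²) = 1.5855 × (21.6 μs − 0.776×10900 m / (2.998×10^8 m/s))
= 1.5855 × (-6.6135 μs) = -10.5 μs

Δt' ≈ -10.5 μs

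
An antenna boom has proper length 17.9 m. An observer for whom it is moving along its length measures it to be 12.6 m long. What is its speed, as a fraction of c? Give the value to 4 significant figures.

β ≈ 0.7103

γ = L₀/L = 17.9/12.6 = 1.42063
β = √(1 − 1/γ²) = 0.7103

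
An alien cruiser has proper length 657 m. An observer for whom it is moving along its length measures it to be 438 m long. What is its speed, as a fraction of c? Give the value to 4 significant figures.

β ≈ 0.7454

γ = L₀/L = 657/438 = 1.50000
β = √(1 − 1/γ²) = 0.7454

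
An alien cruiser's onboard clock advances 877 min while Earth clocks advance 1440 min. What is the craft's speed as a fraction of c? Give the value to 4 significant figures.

γ = Δt/τ₀ = 1440/877 = 1.64196
β = √(1 − 1/γ²) = √(1 − 1/1.64196²) = 0.7931

β ≈ 0.7931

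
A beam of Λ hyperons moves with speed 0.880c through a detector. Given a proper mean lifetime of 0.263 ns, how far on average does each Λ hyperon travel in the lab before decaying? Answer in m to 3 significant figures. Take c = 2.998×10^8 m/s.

γ = 1/√(1 − 0.880²) = 2.1054
Dilated lifetime: Δt = γτ₀ = 2.1054 × 0.263 ns = 0.55371 ns
d = vΔt = 0.880c × 0.55371 ns = 2.6382×10^8 m/s × 5.5371×10^-10 s = 0.146 m

d ≈ 0.146 m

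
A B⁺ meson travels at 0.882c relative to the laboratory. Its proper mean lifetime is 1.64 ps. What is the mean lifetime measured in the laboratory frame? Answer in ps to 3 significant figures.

Δt ≈ 3.48 ps

γ = 1/√(1 − 0.882²) = 2.1220
Time dilation: Δt = γτ₀ = 2.1220 × 1.64 ps = 3.48 ps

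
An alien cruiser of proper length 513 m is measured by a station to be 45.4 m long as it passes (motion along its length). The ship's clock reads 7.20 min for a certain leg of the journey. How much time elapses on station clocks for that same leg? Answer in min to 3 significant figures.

Δt ≈ 81.4 min

Length contraction ⇒ γ = L₀/L = 513/45.4 = 11.300
Time dilation: Δt = γτ₀ = 11.300 × 7.20 min = 81.4 min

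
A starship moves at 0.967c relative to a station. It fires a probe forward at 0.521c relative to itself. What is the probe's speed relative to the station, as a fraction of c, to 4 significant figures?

u ≈ 0.9895c

Relativistic velocity addition: u = (u' + v)/(1 + u'v/c²)
= (0.521 + 0.967)/(1 + 0.521×0.967) = 1.488/1.50381 = 0.9895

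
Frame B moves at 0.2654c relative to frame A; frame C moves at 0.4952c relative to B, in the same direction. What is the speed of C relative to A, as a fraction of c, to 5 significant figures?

Compose boost 2: (0.4952 + 0.2654)/(1 + 0.4952×0.2654) = 0.76060/1.131426 = 0.67225

u ≈ 0.67225c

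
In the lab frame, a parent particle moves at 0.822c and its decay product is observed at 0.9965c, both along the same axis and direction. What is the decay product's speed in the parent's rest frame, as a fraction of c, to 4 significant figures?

Inverse velocity addition: u' = (u − v)/(1 − uv/c²)
= (0.9965 − 0.822)/(1 − 0.9965×0.822) = 0.1745/0.180877 = 0.9647

u' ≈ 0.9647c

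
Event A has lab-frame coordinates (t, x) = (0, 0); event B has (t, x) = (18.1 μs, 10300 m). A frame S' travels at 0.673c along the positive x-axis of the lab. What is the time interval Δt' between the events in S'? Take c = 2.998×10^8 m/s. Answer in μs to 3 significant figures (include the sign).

Δt' ≈ -6.79 μs

γ = 1/√(1 − 0.673²) = 1.3520
Δt' = γ(Δt − vΔx/c²) = 1.3520 × (18.1 μs − 0.673×10300 m / (2.998×10^8 m/s))
= 1.3520 × (-5.0217 μs) = -6.79 μs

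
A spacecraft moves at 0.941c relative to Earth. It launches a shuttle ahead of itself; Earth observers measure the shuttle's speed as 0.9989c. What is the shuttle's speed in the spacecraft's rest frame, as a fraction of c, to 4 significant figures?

u' ≈ 0.9644c

Inverse velocity addition: u' = (u − v)/(1 − uv/c²)
= (0.9989 − 0.941)/(1 − 0.9989×0.941) = 0.05790/0.0600351 = 0.9644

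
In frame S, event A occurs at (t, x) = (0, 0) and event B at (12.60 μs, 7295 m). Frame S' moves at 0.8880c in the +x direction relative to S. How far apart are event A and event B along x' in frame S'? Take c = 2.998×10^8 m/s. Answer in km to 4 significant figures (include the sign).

Δx' ≈ 8.569 km

γ = 1/√(1 − 0.8880²) = 2.17465
Δx' = γ(Δx − vΔt) = 2.17465 × (7295 m − 0.8880×(2.998×10^8 m/s)×12.60×10^-6 s)
= 2.17465 × (3940.60 m) = 8.569 km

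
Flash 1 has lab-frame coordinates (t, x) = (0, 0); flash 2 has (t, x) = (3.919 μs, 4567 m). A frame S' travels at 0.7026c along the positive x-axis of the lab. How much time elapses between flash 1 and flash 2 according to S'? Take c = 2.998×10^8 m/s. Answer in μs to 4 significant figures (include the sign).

Δt' ≈ -9.534 μs

γ = 1/√(1 − 0.7026²) = 1.40531
Δt' = γ(Δt − vΔx/c²) = 1.40531 × (3.919 μs − 0.7026×4567 m / (2.998×10^8 m/s))
= 1.40531 × (-6.78405 μs) = -9.534 μs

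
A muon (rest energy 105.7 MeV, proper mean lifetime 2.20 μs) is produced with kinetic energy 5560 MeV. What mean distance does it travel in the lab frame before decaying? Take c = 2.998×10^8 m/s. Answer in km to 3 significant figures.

γ = 1 + K/(m₀c²) = 1 + 5560/105.7 = 53.602
β = √(1 − 1/γ²) = 0.99983
Dilated lifetime: γτ₀ = 53.602 × 2.20 μs = 117.92 μs
d = βc·γτ₀ = 0.99983 × (2.998×10^8 m/s) × 0.00011792 s = 35.3 km

d ≈ 35.3 km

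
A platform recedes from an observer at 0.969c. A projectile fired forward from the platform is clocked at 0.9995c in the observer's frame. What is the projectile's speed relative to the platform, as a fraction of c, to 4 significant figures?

u' ≈ 0.9687c

Inverse velocity addition: u' = (u − v)/(1 − uv/c²)
= (0.9995 − 0.969)/(1 − 0.9995×0.969) = 0.03050/0.0314845 = 0.9687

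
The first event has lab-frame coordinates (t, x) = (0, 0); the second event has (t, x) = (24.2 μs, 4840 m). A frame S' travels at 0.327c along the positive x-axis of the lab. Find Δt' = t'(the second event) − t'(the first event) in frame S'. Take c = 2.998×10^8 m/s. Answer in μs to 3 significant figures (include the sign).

γ = 1/√(1 − 0.327²) = 1.0582
Δt' = γ(Δt − vΔx/c²) = 1.0582 × (24.2 μs − 0.327×4840 m / (2.998×10^8 m/s))
= 1.0582 × (18.921 μs) = 20.0 μs

Δt' ≈ 20.0 μs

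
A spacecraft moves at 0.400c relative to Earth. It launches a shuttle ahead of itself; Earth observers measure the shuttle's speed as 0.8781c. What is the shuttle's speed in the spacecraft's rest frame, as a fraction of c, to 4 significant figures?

u' ≈ 0.7369c

Inverse velocity addition: u' = (u − v)/(1 − uv/c²)
= (0.8781 − 0.400)/(1 − 0.8781×0.400) = 0.4781/0.648760 = 0.7369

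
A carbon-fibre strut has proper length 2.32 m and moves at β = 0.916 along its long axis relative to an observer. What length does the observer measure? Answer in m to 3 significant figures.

γ = 1/√(1 − 0.916²) = 2.4927
Length contraction: L = L₀/γ = 2.32/2.4927 = 0.931 m

L ≈ 0.931 m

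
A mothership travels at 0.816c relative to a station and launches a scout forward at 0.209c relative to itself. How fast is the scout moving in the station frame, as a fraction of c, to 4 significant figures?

Compose boost 2: (0.209 + 0.816)/(1 + 0.209×0.816) = 1.025/1.17054 = 0.8757

u ≈ 0.8757c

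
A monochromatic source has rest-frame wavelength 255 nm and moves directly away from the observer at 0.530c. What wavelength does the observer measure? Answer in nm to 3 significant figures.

λ_obs ≈ 460 nm

Relativistic Doppler: λ_obs = λ_src √((1+β)/(1−β))
= 255 × √(1.5300/0.47000) = 255 × 1.8043 = 460 nm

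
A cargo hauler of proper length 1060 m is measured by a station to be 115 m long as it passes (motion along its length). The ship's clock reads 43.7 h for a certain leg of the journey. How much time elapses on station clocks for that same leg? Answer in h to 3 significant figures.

Δt ≈ 403 h

Length contraction ⇒ γ = L₀/L = 1060/115 = 9.2174
Time dilation: Δt = γτ₀ = 9.2174 × 43.7 h = 403 h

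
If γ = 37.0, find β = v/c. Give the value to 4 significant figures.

β ≈ 0.9996

β = √(1 − 1/γ²) = √(1 − 1/37.0²) = √(0.999270) = 0.9996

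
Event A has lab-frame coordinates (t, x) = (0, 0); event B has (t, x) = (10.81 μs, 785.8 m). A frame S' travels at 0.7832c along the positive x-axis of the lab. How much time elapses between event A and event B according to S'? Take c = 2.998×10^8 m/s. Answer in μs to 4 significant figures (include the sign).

Δt' ≈ 14.08 μs

γ = 1/√(1 − 0.7832²) = 1.60831
Δt' = γ(Δt − vΔx/c²) = 1.60831 × (10.81 μs − 0.7832×785.8 m / (2.998×10^8 m/s))
= 1.60831 × (8.75717 μs) = 14.08 μs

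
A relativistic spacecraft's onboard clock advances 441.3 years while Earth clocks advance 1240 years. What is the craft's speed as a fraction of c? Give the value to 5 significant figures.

γ = Δt/τ₀ = 1240/441.3 = 2.809880
β = √(1 − 1/γ²) = √(1 − 1/2.809880²) = 0.93453

β ≈ 0.93453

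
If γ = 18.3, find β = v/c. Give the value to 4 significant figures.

β = √(1 − 1/γ²) = √(1 − 1/18.3²) = √(0.997014) = 0.9985

β ≈ 0.9985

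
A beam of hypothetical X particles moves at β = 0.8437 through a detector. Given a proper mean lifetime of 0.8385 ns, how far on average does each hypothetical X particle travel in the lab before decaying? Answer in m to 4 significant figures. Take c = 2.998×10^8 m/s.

γ = 1/√(1 − 0.8437²) = 1.86284
Dilated lifetime: Δt = γτ₀ = 1.86284 × 0.8385 ns = 1.56199 ns
d = vΔt = 0.8437c × 1.56199 ns = 2.52941×10^8 m/s × 1.56199×10^-9 s = 0.3951 m

d ≈ 0.3951 m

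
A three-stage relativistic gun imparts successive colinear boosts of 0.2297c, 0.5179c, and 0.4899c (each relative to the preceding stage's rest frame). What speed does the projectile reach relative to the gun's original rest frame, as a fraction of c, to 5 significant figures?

u ≈ 0.87245c

Compose boost 2: (0.5179 + 0.2297)/(1 + 0.5179×0.2297) = 0.74760/1.118962 = 0.6681194
Compose boost 3: (0.4899 + 0.6681194)/(1 + 0.4899×0.6681194) = 1.158019/1.327312 = 0.87245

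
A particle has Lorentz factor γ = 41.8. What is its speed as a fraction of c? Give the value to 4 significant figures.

β ≈ 0.9997

β = √(1 − 1/γ²) = √(1 − 1/41.8²) = √(0.999428) = 0.9997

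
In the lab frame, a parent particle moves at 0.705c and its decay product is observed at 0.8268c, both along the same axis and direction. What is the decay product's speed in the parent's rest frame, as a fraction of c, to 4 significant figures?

Inverse velocity addition: u' = (u − v)/(1 − uv/c²)
= (0.8268 − 0.705)/(1 − 0.8268×0.705) = 0.1218/0.417106 = 0.2920

u' ≈ 0.2920c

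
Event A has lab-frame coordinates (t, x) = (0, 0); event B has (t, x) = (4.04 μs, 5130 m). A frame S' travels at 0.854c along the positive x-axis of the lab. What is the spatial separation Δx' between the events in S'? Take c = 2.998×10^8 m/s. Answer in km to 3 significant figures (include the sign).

γ = 1/√(1 − 0.854²) = 1.9221
Δx' = γ(Δx − vΔt) = 1.9221 × (5130 m − 0.854×(2.998×10^8 m/s)×4.04×10^-6 s)
= 1.9221 × (4095.6 m) = 7.87 km

Δx' ≈ 7.87 km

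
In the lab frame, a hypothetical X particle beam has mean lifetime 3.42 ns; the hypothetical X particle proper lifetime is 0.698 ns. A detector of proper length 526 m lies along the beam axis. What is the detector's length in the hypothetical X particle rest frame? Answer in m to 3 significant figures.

L ≈ 107 m

Time dilation ⇒ γ = Δt/τ₀ = 3.42/0.698 = 4.8997
Length contraction: L = L₀/γ = 526/4.8997 = 107 m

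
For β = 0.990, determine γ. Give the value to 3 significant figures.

γ = 1/√(1 − β²) = 1/√(1 − 0.990²) = 1/√(0.019900) = 7.09

γ ≈ 7.09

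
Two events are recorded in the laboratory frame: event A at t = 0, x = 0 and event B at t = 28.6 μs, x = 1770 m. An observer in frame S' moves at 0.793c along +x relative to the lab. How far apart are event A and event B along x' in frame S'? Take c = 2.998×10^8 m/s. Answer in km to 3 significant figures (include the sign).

γ = 1/√(1 − 0.793²) = 1.6414
Δx' = γ(Δx − vΔt) = 1.6414 × (1770 m − 0.793×(2.998×10^8 m/s)×28.6×10^-6 s)
= 1.6414 × (-5029.4 m) = -8.26 km

Δx' ≈ -8.26 km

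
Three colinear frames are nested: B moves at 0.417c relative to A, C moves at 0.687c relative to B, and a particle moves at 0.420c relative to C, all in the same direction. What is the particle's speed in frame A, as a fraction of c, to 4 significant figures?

u ≈ 0.9395c

Compose boost 2: (0.687 + 0.417)/(1 + 0.687×0.417) = 1.104/1.28648 = 0.858156
Compose boost 3: (0.420 + 0.858156)/(1 + 0.420×0.858156) = 1.27816/1.36043 = 0.9395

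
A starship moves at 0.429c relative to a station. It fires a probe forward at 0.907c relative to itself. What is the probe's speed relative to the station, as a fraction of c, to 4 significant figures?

u ≈ 0.9618c

Relativistic velocity addition: u = (u' + v)/(1 + u'v/c²)
= (0.907 + 0.429)/(1 + 0.907×0.429) = 1.336/1.38910 = 0.9618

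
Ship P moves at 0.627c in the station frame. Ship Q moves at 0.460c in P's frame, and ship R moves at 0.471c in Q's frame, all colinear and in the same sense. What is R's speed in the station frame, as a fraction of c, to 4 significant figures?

u ≈ 0.9408c

Compose boost 2: (0.460 + 0.627)/(1 + 0.460×0.627) = 1.087/1.28842 = 0.843669
Compose boost 3: (0.471 + 0.843669)/(1 + 0.471×0.843669) = 1.31467/1.39737 = 0.9408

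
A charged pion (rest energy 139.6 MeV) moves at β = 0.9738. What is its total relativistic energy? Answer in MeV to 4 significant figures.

γ = 1/√(1 − 0.9738²) = 4.39742
E = γm₀c² = 4.39742 × 139.6 MeV = 613.9 MeV

E ≈ 613.9 MeV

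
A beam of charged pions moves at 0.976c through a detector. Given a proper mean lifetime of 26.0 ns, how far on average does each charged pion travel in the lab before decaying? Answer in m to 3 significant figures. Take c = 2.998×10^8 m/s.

d ≈ 34.9 m

γ = 1/√(1 − 0.976²) = 4.5920
Dilated lifetime: Δt = γτ₀ = 4.5920 × 26.0 ns = 119.39 ns
d = vΔt = 0.976c × 119.39 ns = 2.9260×10^8 m/s × 1.1939×10^-7 s = 34.9 m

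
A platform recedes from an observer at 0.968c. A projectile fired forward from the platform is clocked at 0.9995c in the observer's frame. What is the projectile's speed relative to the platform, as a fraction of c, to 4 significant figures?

u' ≈ 0.9697c

Inverse velocity addition: u' = (u − v)/(1 − uv/c²)
= (0.9995 − 0.968)/(1 − 0.9995×0.968) = 0.03150/0.0324840 = 0.9697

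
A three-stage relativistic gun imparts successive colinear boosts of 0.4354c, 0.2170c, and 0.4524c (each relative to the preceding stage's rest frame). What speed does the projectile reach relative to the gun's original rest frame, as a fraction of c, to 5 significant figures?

u ≈ 0.82579c

Compose boost 2: (0.2170 + 0.4354)/(1 + 0.2170×0.4354) = 0.65240/1.094482 = 0.5960812
Compose boost 3: (0.4524 + 0.5960812)/(1 + 0.4524×0.5960812) = 1.048481/1.269667 = 0.82579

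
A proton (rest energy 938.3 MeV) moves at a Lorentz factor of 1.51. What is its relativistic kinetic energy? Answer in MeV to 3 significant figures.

K ≈ 479 MeV

γ = 1.51 (given)
K = (γ − 1)m₀c² = (1.51 − 1) × 938.3 MeV = 0.51000 × 938.3 MeV = 479 MeV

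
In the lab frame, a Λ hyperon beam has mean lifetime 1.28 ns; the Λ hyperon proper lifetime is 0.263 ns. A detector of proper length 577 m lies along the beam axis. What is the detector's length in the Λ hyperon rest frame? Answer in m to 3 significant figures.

L ≈ 119 m

Time dilation ⇒ γ = Δt/τ₀ = 1.28/0.263 = 4.8669
Length contraction: L = L₀/γ = 577/4.8669 = 119 m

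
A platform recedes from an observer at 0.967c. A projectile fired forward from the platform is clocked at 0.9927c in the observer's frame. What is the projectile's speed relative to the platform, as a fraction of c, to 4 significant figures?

Inverse velocity addition: u' = (u − v)/(1 − uv/c²)
= (0.9927 − 0.967)/(1 − 0.9927×0.967) = 0.02570/0.0400591 = 0.6416

u' ≈ 0.6416c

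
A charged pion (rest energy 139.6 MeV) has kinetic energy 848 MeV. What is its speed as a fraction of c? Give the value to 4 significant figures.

γ = 1 + K/(m₀c²) = 1 + 848/139.6 = 7.07450
β = √(1 − 1/γ²) = 0.9900

β ≈ 0.9900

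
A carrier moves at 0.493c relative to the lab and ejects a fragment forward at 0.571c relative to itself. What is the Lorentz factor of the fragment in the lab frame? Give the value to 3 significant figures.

u_lab = (0.571 + 0.493)/(1 + 0.571×0.493) = 1.064/1.28150 = 0.830275
γ = 1/√(1 − 0.830275²) = 1.79

γ ≈ 1.79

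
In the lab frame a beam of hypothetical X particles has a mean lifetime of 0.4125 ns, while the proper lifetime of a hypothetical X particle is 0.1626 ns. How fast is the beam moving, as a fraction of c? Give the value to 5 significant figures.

β ≈ 0.91903

γ = Δt/τ₀ = 0.4125/0.1626 = 2.536900
β = √(1 − 1/γ²) = √(1 − 1/2.536900²) = 0.91903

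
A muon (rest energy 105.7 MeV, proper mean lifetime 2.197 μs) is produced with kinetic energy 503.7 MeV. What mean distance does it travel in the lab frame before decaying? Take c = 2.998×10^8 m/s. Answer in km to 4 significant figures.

d ≈ 3.740 km

γ = 1 + K/(m₀c²) = 1 + 503.7/105.7 = 5.76537
β = √(1 − 1/γ²) = 0.984843
Dilated lifetime: γτ₀ = 5.76537 × 2.197 μs = 12.6665 μs
d = βc·γτ₀ = 0.984843 × (2.998×10^8 m/s) × 1.26665×10^-5 s = 3.740 km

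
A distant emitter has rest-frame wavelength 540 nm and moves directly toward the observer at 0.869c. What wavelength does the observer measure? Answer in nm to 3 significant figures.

Relativistic Doppler: λ_obs = λ_src √((1−β)/(1+β))
= 540 × √(0.13100/1.8690) = 540 × 0.26475 = 143 nm

λ_obs ≈ 143 nm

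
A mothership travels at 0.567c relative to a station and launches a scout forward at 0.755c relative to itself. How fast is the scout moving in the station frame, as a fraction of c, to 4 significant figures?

u ≈ 0.9257c

Compose boost 2: (0.755 + 0.567)/(1 + 0.755×0.567) = 1.322/1.42808 = 0.9257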